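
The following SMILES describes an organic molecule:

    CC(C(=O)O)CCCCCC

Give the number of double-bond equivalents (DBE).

1

Degree of unsaturation = (number of rings) + (number of π bonds).
Ring closures in the SMILES: 0.
π bonds: 1 double bond (each 1 DoU) → 1 DoU from unsaturation.
Total DoU = 0 + 1 = 1.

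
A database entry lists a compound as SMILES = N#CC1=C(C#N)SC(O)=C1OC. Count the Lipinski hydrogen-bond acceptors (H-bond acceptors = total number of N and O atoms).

4

N atoms: 2; O atoms: 2.
Lipinski HBA = 2 + 2 = 4.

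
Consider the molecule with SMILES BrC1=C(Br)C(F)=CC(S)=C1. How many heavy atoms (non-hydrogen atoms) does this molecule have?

Every atom symbol written in the SMILES (organic subset) is one heavy atom; implicit H are not written.
Heavy atoms by element → Br:2, C:6, F:1, S:1.
Total: 10.

10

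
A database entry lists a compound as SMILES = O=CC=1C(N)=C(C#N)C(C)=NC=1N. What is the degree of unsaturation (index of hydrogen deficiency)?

Degree of unsaturation = (number of rings) + (number of π bonds).
Ring closures in the SMILES: 1.
π bonds: 4 double bonds (each 1 DoU), 1 triple bond (each 2 DoU) → 6 DoU from unsaturation.
Total DoU = 1 + 6 = 7.

7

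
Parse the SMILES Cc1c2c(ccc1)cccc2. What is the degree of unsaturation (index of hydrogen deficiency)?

Molecular formula: C11H10.
DoU = (2C + 2 + N − H − X) / 2, where X is the halogen count and O/S are ignored.
    = (2·11 + 2 + 0 − 10 − 0) / 2 = 14 / 2 = 7.

7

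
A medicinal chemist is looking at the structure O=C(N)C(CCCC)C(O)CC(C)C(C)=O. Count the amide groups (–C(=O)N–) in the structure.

1

The amide motif appears at heavy-atom position 2 in the SMILES.
Other groups present: 1 hydroxyl, 1 ketone.
Amide count: 1.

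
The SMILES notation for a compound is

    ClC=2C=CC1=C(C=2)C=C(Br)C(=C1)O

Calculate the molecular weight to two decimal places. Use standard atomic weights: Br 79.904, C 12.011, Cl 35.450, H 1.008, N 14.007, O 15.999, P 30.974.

First, the molecular formula is C10H6BrClO (counting implicit H from valence).
  Br: 1 × 79.904 = 79.904
  C: 10 × 12.011 = 120.110
  Cl: 1 × 35.450 = 35.450
  H: 6 × 1.008 = 6.048
  O: 1 × 15.999 = 15.999
Sum: 1×79.904 + 10×12.011 + 1×35.450 + 6×1.008 + 1×15.999 = 257.511 → 257.51 g/mol.

257.51 g/mol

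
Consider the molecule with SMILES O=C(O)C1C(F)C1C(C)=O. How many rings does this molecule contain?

1

In SMILES, each pair of matching ring-closure digits denotes one ring-closing bond; the number of such bonds equals the number of independent rings.
Ring-closure bonds here: 1.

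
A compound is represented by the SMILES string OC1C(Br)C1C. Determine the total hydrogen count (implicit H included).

Walk through each heavy atom and fill implicit hydrogens from standard valence (C 4, N 3, O 2, S 2, halogen 1):
  atom 1: O, bond orders sum to 1 (valence 2) → 1 H
  atom 2: C, bond orders sum to 3 (valence 4) → 1 H
  atom 3: C, bond orders sum to 3 (valence 4) → 1 H
  atom 4: Br (halogen, monovalent) → 0 H
  atom 5: C, bond orders sum to 3 (valence 4) → 1 H
  atom 6: C, bond orders sum to 1 (valence 4) → 3 H
Total hydrogens: 7.

7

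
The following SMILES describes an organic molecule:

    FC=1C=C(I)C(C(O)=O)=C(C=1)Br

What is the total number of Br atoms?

1

Scan the SMILES for Br atoms (remember two-letter symbols like Cl and Br are single atoms).
Bromine count: 1.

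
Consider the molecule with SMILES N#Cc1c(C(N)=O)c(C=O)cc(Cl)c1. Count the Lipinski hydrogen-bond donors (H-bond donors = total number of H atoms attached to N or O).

Donors: find every N or O and count the H atoms it carries.
  atom 1 (N): bond orders sum to 3 → 0 H
  atom 6 (N): bond orders sum to 1 → 2 H
  atom 7 (O): bond orders sum to 2 → 0 H
  atom 10 (O): bond orders sum to 2 → 0 H
Lipinski HBD = 2.

2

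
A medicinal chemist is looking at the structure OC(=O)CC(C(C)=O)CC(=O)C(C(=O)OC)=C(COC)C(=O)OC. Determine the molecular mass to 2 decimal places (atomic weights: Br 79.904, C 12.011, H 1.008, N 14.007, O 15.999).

344.32 g/mol

First, the molecular formula is C15H20O9 (counting implicit H from valence).
  C: 15 × 12.011 = 180.165
  H: 20 × 1.008 = 20.160
  O: 9 × 15.999 = 143.991
Sum: 15×12.011 + 20×1.008 + 9×15.999 = 344.316 → 344.32 g/mol.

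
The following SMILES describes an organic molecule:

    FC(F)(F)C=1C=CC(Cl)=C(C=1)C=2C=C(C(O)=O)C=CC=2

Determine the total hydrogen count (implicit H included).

Walk through each heavy atom and fill implicit hydrogens from standard valence (C 4, N 3, O 2, S 2, halogen 1):
  atom 1: F (halogen, monovalent) → 0 H
  atom 2: C, bond orders sum to 4 (valence 4) → 0 H
  atom 3: F (halogen, monovalent) → 0 H
  atom 4: F (halogen, monovalent) → 0 H
  atom 5: C, bond orders sum to 4 (valence 4) → 0 H
  atom 6: C, bond orders sum to 3 (valence 4) → 1 H
  atom 7: C, bond orders sum to 3 (valence 4) → 1 H
  atom 8: C, bond orders sum to 4 (valence 4) → 0 H
  atom 9: Cl (halogen, monovalent) → 0 H
  atom 10: C, bond orders sum to 4 (valence 4) → 0 H
  atom 11: C, bond orders sum to 3 (valence 4) → 1 H
  atom 12: C, bond orders sum to 4 (valence 4) → 0 H
  atom 13: C, bond orders sum to 3 (valence 4) → 1 H
  atom 14: C, bond orders sum to 4 (valence 4) → 0 H
  atom 15: C, bond orders sum to 4 (valence 4) → 0 H
  atom 16: O, bond orders sum to 1 (valence 2) → 1 H
  atom 17: O, bond orders sum to 2 (valence 2) → 0 H
  atom 18: C, bond orders sum to 3 (valence 4) → 1 H
  atom 19: C, bond orders sum to 3 (valence 4) → 1 H
  atom 20: C, bond orders sum to 3 (valence 4) → 1 H
Total hydrogens: 8.

8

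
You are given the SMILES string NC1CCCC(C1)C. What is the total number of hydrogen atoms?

15

Walk through each heavy atom and fill implicit hydrogens from standard valence (C 4, N 3, O 2, S 2, halogen 1):
  atom 1: N, bond orders sum to 1 (valence 3) → 2 H
  atom 2: C, bond orders sum to 3 (valence 4) → 1 H
  atom 3: C, bond orders sum to 2 (valence 4) → 2 H
  atom 4: C, bond orders sum to 2 (valence 4) → 2 H
  atom 5: C, bond orders sum to 2 (valence 4) → 2 H
  atom 6: C, bond orders sum to 3 (valence 4) → 1 H
  atom 7: C, bond orders sum to 2 (valence 4) → 2 H
  atom 8: C, bond orders sum to 1 (valence 4) → 3 H
Total hydrogens: 15.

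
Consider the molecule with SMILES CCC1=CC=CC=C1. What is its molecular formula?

C8H10

Walk through each heavy atom and fill implicit hydrogens from standard valence (C 4, N 3, O 2, S 2, halogen 1):
  atom 1: C, bond orders sum to 1 (valence 4) → 3 H
  atom 2: C, bond orders sum to 2 (valence 4) → 2 H
  atom 3: C, bond orders sum to 4 (valence 4) → 0 H
  atom 4: C, bond orders sum to 3 (valence 4) → 1 H
  atom 5: C, bond orders sum to 3 (valence 4) → 1 H
  atom 6: C, bond orders sum to 3 (valence 4) → 1 H
  atom 7: C, bond orders sum to 3 (valence 4) → 1 H
  atom 8: C, bond orders sum to 3 (valence 4) → 1 H
Totals → C:8, H:10.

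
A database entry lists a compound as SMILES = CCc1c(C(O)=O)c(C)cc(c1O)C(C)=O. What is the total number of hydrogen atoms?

14

Walk through each heavy atom and fill implicit hydrogens from standard valence (C 4, N 3, O 2, S 2, halogen 1); for lowercase aromatic atoms, an aromatic c carries 1 H when it has two neighbours and 0 H with three, and aromatic n carries 0 H:
  atom 1: C, bond orders sum to 1 (valence 4) → 3 H
  atom 2: C, bond orders sum to 2 (valence 4) → 2 H
  atom 3: aromatic c, 3 neighbours → 0 H
  atom 4: aromatic c, 3 neighbours → 0 H
  atom 5: C, bond orders sum to 4 (valence 4) → 0 H
  atom 6: O, bond orders sum to 1 (valence 2) → 1 H
  atom 7: O, bond orders sum to 2 (valence 2) → 0 H
  atom 8: aromatic c, 3 neighbours → 0 H
  atom 9: C, bond orders sum to 1 (valence 4) → 3 H
  atom 10: aromatic c, 2 neighbours → 1 H
  atom 11: aromatic c, 3 neighbours → 0 H
  atom 12: aromatic c, 3 neighbours → 0 H
  atom 13: O, bond orders sum to 1 (valence 2) → 1 H
  atom 14: C, bond orders sum to 4 (valence 4) → 0 H
  atom 15: C, bond orders sum to 1 (valence 4) → 3 H
  atom 16: O, bond orders sum to 2 (valence 2) → 0 H
Total hydrogens: 14.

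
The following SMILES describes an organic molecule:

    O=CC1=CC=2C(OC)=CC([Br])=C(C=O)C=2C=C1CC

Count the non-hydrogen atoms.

19

Every atom symbol written in the SMILES (organic subset) is one heavy atom; implicit H are not written.
Heavy atoms by element → Br:1, C:15, O:3.
Total: 19.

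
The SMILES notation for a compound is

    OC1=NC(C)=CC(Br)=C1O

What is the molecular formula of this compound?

C6H6BrNO2

Walk through each heavy atom and fill implicit hydrogens from standard valence (C 4, N 3, O 2, S 2, halogen 1):
  atom 1: O, bond orders sum to 1 (valence 2) → 1 H
  atom 2: C, bond orders sum to 4 (valence 4) → 0 H
  atom 3: N, bond orders sum to 3 (valence 3) → 0 H
  atom 4: C, bond orders sum to 4 (valence 4) → 0 H
  atom 5: C, bond orders sum to 1 (valence 4) → 3 H
  atom 6: C, bond orders sum to 3 (valence 4) → 1 H
  atom 7: C, bond orders sum to 4 (valence 4) → 0 H
  atom 8: Br (halogen, monovalent) → 0 H
  atom 9: C, bond orders sum to 4 (valence 4) → 0 H
  atom 10: O, bond orders sum to 1 (valence 2) → 1 H
Totals → C:6, H:6, Br:1, N:1, O:2.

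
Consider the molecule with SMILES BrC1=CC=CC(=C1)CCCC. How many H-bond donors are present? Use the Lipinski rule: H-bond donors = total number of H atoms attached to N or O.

0

Donors: find every N or O and count the H atoms it carries.
  (no N or O atoms present)
Lipinski HBD = 0.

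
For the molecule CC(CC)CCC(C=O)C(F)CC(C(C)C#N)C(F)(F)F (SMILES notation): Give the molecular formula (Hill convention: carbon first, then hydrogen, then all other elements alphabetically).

C15H23F4NO

Walk through each heavy atom and fill implicit hydrogens from standard valence (C 4, N 3, O 2, S 2, halogen 1):
  atom 1: C, bond orders sum to 1 (valence 4) → 3 H
  atom 2: C, bond orders sum to 3 (valence 4) → 1 H
  atom 3: C, bond orders sum to 2 (valence 4) → 2 H
  atom 4: C, bond orders sum to 1 (valence 4) → 3 H
  atom 5: C, bond orders sum to 2 (valence 4) → 2 H
  atom 6: C, bond orders sum to 2 (valence 4) → 2 H
  atom 7: C, bond orders sum to 3 (valence 4) → 1 H
  atom 8: C, bond orders sum to 3 (valence 4) → 1 H
  atom 9: O, bond orders sum to 2 (valence 2) → 0 H
  atom 10: C, bond orders sum to 3 (valence 4) → 1 H
  atom 11: F (halogen, monovalent) → 0 H
  atom 12: C, bond orders sum to 2 (valence 4) → 2 H
  atom 13: C, bond orders sum to 3 (valence 4) → 1 H
  atom 14: C, bond orders sum to 3 (valence 4) → 1 H
  atom 15: C, bond orders sum to 1 (valence 4) → 3 H
  atom 16: C, bond orders sum to 4 (valence 4) → 0 H
  atom 17: N, bond orders sum to 3 (valence 3) → 0 H
  atom 18: C, bond orders sum to 4 (valence 4) → 0 H
  atom 19: F (halogen, monovalent) → 0 H
  atom 20: F (halogen, monovalent) → 0 H
  atom 21: F (halogen, monovalent) → 0 H
Totals → C:15, H:23, F:4, N:1, O:1.
In Hill order: C15H23F4NO.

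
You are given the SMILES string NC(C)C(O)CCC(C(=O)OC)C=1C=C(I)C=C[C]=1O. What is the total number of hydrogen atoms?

20

Walk through each heavy atom and fill implicit hydrogens from standard valence (C 4, N 3, O 2, S 2, halogen 1):
  atom 1: N, bond orders sum to 1 (valence 3) → 2 H
  atom 2: C, bond orders sum to 3 (valence 4) → 1 H
  atom 3: C, bond orders sum to 1 (valence 4) → 3 H
  atom 4: C, bond orders sum to 3 (valence 4) → 1 H
  atom 5: O, bond orders sum to 1 (valence 2) → 1 H
  atom 6: C, bond orders sum to 2 (valence 4) → 2 H
  atom 7: C, bond orders sum to 2 (valence 4) → 2 H
  atom 8: C, bond orders sum to 3 (valence 4) → 1 H
  atom 9: C, bond orders sum to 4 (valence 4) → 0 H
  atom 10: O, bond orders sum to 2 (valence 2) → 0 H
  atom 11: O, bond orders sum to 2 (valence 2) → 0 H
  atom 12: C, bond orders sum to 1 (valence 4) → 3 H
  atom 13: C, bond orders sum to 4 (valence 4) → 0 H
  atom 14: C, bond orders sum to 3 (valence 4) → 1 H
  atom 15: C, bond orders sum to 4 (valence 4) → 0 H
  atom 16: I (halogen, monovalent) → 0 H
  atom 17: C, bond orders sum to 3 (valence 4) → 1 H
  atom 18: C, bond orders sum to 3 (valence 4) → 1 H
  atom 19: C with explicit H count 0
  atom 20: O, bond orders sum to 1 (valence 2) → 1 H
Total hydrogens: 20.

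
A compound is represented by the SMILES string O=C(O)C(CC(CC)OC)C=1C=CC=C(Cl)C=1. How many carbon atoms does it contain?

Count every carbon token in the SMILES (each C, including those in ring-closure positions and inside branches).
Carbon count: 13.

13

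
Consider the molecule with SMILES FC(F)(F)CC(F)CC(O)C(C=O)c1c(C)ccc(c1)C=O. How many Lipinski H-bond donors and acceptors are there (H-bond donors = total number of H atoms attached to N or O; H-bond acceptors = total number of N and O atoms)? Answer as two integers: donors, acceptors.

1, 3

Donors: find every N or O and count the H atoms it carries.
  atom 10 (O): bond orders sum to 1 → 1 H
  atom 13 (O): bond orders sum to 2 → 0 H
  atom 22 (O): bond orders sum to 2 → 0 H
Lipinski HBD = 1.
Acceptors: N atoms = 0, O atoms = 3 → HBA = 3.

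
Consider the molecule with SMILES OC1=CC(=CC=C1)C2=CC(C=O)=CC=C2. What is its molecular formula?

C13H10O2

Walk through each heavy atom and fill implicit hydrogens from standard valence (C 4, N 3, O 2, S 2, halogen 1):
  atom 1: O, bond orders sum to 1 (valence 2) → 1 H
  atom 2: C, bond orders sum to 4 (valence 4) → 0 H
  atom 3: C, bond orders sum to 3 (valence 4) → 1 H
  atom 4: C, bond orders sum to 4 (valence 4) → 0 H
  atom 5: C, bond orders sum to 3 (valence 4) → 1 H
  atom 6: C, bond orders sum to 3 (valence 4) → 1 H
  atom 7: C, bond orders sum to 3 (valence 4) → 1 H
  atom 8: C, bond orders sum to 4 (valence 4) → 0 H
  atom 9: C, bond orders sum to 3 (valence 4) → 1 H
  atom 10: C, bond orders sum to 4 (valence 4) → 0 H
  atom 11: C, bond orders sum to 3 (valence 4) → 1 H
  atom 12: O, bond orders sum to 2 (valence 2) → 0 H
  atom 13: C, bond orders sum to 3 (valence 4) → 1 H
  atom 14: C, bond orders sum to 3 (valence 4) → 1 H
  atom 15: C, bond orders sum to 3 (valence 4) → 1 H
Totals → C:13, H:10, O:2.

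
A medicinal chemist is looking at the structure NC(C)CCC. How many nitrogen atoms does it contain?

1

Scan the SMILES for N atoms (remember two-letter symbols like Cl and Br are single atoms).
Nitrogen count: 1.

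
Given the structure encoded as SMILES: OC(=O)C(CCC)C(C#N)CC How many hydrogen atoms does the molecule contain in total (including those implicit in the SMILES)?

15

Walk through each heavy atom and fill implicit hydrogens from standard valence (C 4, N 3, O 2, S 2, halogen 1):
  atom 1: O, bond orders sum to 1 (valence 2) → 1 H
  atom 2: C, bond orders sum to 4 (valence 4) → 0 H
  atom 3: O, bond orders sum to 2 (valence 2) → 0 H
  atom 4: C, bond orders sum to 3 (valence 4) → 1 H
  atom 5: C, bond orders sum to 2 (valence 4) → 2 H
  atom 6: C, bond orders sum to 2 (valence 4) → 2 H
  atom 7: C, bond orders sum to 1 (valence 4) → 3 H
  atom 8: C, bond orders sum to 3 (valence 4) → 1 H
  atom 9: C, bond orders sum to 4 (valence 4) → 0 H
  atom 10: N, bond orders sum to 3 (valence 3) → 0 H
  atom 11: C, bond orders sum to 2 (valence 4) → 2 H
  atom 12: C, bond orders sum to 1 (valence 4) → 3 H
Total hydrogens: 15.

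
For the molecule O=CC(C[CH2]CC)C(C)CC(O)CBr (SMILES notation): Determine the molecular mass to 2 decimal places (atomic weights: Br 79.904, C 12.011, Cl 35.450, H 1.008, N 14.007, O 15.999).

First, the molecular formula is C11H21BrO2 (counting implicit H from valence).
  Br: 1 × 79.904 = 79.904
  C: 11 × 12.011 = 132.121
  H: 21 × 1.008 = 21.168
  O: 2 × 15.999 = 31.998
Sum: 1×79.904 + 11×12.011 + 21×1.008 + 2×15.999 = 265.191 → 265.19 g/mol.

265.19 g/mol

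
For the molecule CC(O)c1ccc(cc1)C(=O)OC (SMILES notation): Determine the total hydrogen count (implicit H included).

Walk through each heavy atom and fill implicit hydrogens from standard valence (C 4, N 3, O 2, S 2, halogen 1); for lowercase aromatic atoms, an aromatic c carries 1 H when it has two neighbours and 0 H with three, and aromatic n carries 0 H:
  atom 1: C, bond orders sum to 1 (valence 4) → 3 H
  atom 2: C, bond orders sum to 3 (valence 4) → 1 H
  atom 3: O, bond orders sum to 1 (valence 2) → 1 H
  atom 4: aromatic c, 3 neighbours → 0 H
  atom 5: aromatic c, 2 neighbours → 1 H
  atom 6: aromatic c, 2 neighbours → 1 H
  atom 7: aromatic c, 3 neighbours → 0 H
  atom 8: aromatic c, 2 neighbours → 1 H
  atom 9: aromatic c, 2 neighbours → 1 H
  atom 10: C, bond orders sum to 4 (valence 4) → 0 H
  atom 11: O, bond orders sum to 2 (valence 2) → 0 H
  atom 12: O, bond orders sum to 2 (valence 2) → 0 H
  atom 13: C, bond orders sum to 1 (valence 4) → 3 H
Total hydrogens: 12.

12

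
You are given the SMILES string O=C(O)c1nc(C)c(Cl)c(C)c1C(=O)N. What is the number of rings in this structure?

1

In SMILES, each pair of matching ring-closure digits denotes one ring-closing bond; the number of such bonds equals the number of independent rings.
Ring-closure bonds here: 1.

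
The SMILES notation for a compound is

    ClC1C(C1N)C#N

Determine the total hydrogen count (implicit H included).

5

Walk through each heavy atom and fill implicit hydrogens from standard valence (C 4, N 3, O 2, S 2, halogen 1):
  atom 1: Cl (halogen, monovalent) → 0 H
  atom 2: C, bond orders sum to 3 (valence 4) → 1 H
  atom 3: C, bond orders sum to 3 (valence 4) → 1 H
  atom 4: C, bond orders sum to 3 (valence 4) → 1 H
  atom 5: N, bond orders sum to 1 (valence 3) → 2 H
  atom 6: C, bond orders sum to 4 (valence 4) → 0 H
  atom 7: N, bond orders sum to 3 (valence 3) → 0 H
Total hydrogens: 5.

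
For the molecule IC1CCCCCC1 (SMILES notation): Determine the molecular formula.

Walk through each heavy atom and fill implicit hydrogens from standard valence (C 4, N 3, O 2, S 2, halogen 1):
  atom 1: I (halogen, monovalent) → 0 H
  atom 2: C, bond orders sum to 3 (valence 4) → 1 H
  atom 3: C, bond orders sum to 2 (valence 4) → 2 H
  atom 4: C, bond orders sum to 2 (valence 4) → 2 H
  atom 5: C, bond orders sum to 2 (valence 4) → 2 H
  atom 6: C, bond orders sum to 2 (valence 4) → 2 H
  atom 7: C, bond orders sum to 2 (valence 4) → 2 H
  atom 8: C, bond orders sum to 2 (valence 4) → 2 H
Totals → C:7, H:13, I:1.

C7H13I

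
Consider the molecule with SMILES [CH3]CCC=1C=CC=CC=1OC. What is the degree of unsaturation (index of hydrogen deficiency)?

4

Degree of unsaturation = (number of rings) + (number of π bonds).
Ring closures in the SMILES: 1.
π bonds: 3 double bonds (each 1 DoU) → 3 DoU from unsaturation.
Total DoU = 1 + 3 = 4.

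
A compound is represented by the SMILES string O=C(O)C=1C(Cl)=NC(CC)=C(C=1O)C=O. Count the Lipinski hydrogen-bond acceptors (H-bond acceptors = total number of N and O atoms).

N atoms: 1; O atoms: 4.
Lipinski HBA = 1 + 4 = 5.

5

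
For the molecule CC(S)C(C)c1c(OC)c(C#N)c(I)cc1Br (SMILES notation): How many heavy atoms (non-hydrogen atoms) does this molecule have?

17

Every atom symbol written in the SMILES (organic subset) is one heavy atom; implicit H are not written.
Heavy atoms by element → Br:1, C:12, I:1, N:1, O:1, S:1.
Total: 17.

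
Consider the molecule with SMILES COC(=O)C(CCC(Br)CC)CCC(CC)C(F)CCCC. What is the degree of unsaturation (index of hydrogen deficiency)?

Molecular formula: C18H34BrFO2.
DoU = (2C + 2 + N − H − X) / 2, where X is the halogen count and O/S are ignored.
    = (2·18 + 2 + 0 − 34 − 2) / 2 = 2 / 2 = 1.

1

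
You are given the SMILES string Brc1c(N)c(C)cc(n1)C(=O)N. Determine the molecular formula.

Walk through each heavy atom and fill implicit hydrogens from standard valence (C 4, N 3, O 2, S 2, halogen 1); for lowercase aromatic atoms, an aromatic c carries 1 H when it has two neighbours and 0 H with three, and aromatic n carries 0 H:
  atom 1: Br (halogen, monovalent) → 0 H
  atom 2: aromatic c, 3 neighbours → 0 H
  atom 3: aromatic c, 3 neighbours → 0 H
  atom 4: N, bond orders sum to 1 (valence 3) → 2 H
  atom 5: aromatic c, 3 neighbours → 0 H
  atom 6: C, bond orders sum to 1 (valence 4) → 3 H
  atom 7: aromatic c, 2 neighbours → 1 H
  atom 8: aromatic c, 3 neighbours → 0 H
  atom 9: aromatic n, 2 neighbours → 0 H
  atom 10: C, bond orders sum to 4 (valence 4) → 0 H
  atom 11: O, bond orders sum to 2 (valence 2) → 0 H
  atom 12: N, bond orders sum to 1 (valence 3) → 2 H
Totals → C:7, H:8, Br:1, N:3, O:1.

C7H8BrN3O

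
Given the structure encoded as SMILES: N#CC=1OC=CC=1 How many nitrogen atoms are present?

1

Scan the SMILES for N atoms (remember two-letter symbols like Cl and Br are single atoms).
Nitrogen count: 1.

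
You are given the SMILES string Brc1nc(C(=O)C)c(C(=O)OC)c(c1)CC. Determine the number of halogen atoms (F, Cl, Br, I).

Halogen atoms appear at heavy-atom position 1 (1×Br).
Other groups present: 1 ester, 1 ketone.
Halogen count: 1.

1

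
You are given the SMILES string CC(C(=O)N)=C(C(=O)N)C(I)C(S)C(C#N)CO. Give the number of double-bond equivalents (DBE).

5

Molecular formula: C10H14IN3O3S.
DoU = (2C + 2 + N − H − X) / 2, where X is the halogen count and O/S are ignored.
    = (2·10 + 2 + 3 − 14 − 1) / 2 = 10 / 2 = 5.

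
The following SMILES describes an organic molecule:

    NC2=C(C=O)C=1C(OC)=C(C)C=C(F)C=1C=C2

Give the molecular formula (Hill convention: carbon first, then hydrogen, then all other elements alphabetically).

Walk through each heavy atom and fill implicit hydrogens from standard valence (C 4, N 3, O 2, S 2, halogen 1):
  atom 1: N, bond orders sum to 1 (valence 3) → 2 H
  atom 2: C, bond orders sum to 4 (valence 4) → 0 H
  atom 3: C, bond orders sum to 4 (valence 4) → 0 H
  atom 4: C, bond orders sum to 3 (valence 4) → 1 H
  atom 5: O, bond orders sum to 2 (valence 2) → 0 H
  atom 6: C, bond orders sum to 4 (valence 4) → 0 H
  atom 7: C, bond orders sum to 4 (valence 4) → 0 H
  atom 8: O, bond orders sum to 2 (valence 2) → 0 H
  atom 9: C, bond orders sum to 1 (valence 4) → 3 H
  atom 10: C, bond orders sum to 4 (valence 4) → 0 H
  atom 11: C, bond orders sum to 1 (valence 4) → 3 H
  atom 12: C, bond orders sum to 3 (valence 4) → 1 H
  atom 13: C, bond orders sum to 4 (valence 4) → 0 H
  atom 14: F (halogen, monovalent) → 0 H
  atom 15: C, bond orders sum to 4 (valence 4) → 0 H
  atom 16: C, bond orders sum to 3 (valence 4) → 1 H
  atom 17: C, bond orders sum to 3 (valence 4) → 1 H
Totals → C:13, H:12, F:1, N:1, O:2.
In Hill order: C13H12FNO2.

C13H12FNO2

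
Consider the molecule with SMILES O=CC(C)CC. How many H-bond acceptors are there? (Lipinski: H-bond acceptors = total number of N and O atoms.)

1

N atoms: 0; O atoms: 1.
Lipinski HBA = 0 + 1 = 1.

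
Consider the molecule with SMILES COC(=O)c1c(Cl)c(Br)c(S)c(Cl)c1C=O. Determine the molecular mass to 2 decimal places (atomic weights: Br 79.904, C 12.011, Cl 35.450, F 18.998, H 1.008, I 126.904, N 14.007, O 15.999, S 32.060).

344.00 g/mol

First, the molecular formula is C9H5BrCl2O3S (counting implicit H from valence).
  Br: 1 × 79.904 = 79.904
  C: 9 × 12.011 = 108.099
  Cl: 2 × 35.450 = 70.900
  H: 5 × 1.008 = 5.040
  O: 3 × 15.999 = 47.997
  S: 1 × 32.060 = 32.060
Sum: 1×79.904 + 9×12.011 + 2×35.450 + 5×1.008 + 3×15.999 + 1×32.060 = 344.000 → 344.00 g/mol.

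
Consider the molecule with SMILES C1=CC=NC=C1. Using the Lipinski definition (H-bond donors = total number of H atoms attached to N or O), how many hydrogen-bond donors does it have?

0

Donors: find every N or O and count the H atoms it carries.
  atom 4 (N): bond orders sum to 3 → 0 H
Lipinski HBD = 0.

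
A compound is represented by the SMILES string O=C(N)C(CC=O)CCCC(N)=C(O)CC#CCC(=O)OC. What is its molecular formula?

Walk through each heavy atom and fill implicit hydrogens from standard valence (C 4, N 3, O 2, S 2, halogen 1):
  atom 1: O, bond orders sum to 2 (valence 2) → 0 H
  atom 2: C, bond orders sum to 4 (valence 4) → 0 H
  atom 3: N, bond orders sum to 1 (valence 3) → 2 H
  atom 4: C, bond orders sum to 3 (valence 4) → 1 H
  atom 5: C, bond orders sum to 2 (valence 4) → 2 H
  atom 6: C, bond orders sum to 3 (valence 4) → 1 H
  atom 7: O, bond orders sum to 2 (valence 2) → 0 H
  atom 8: C, bond orders sum to 2 (valence 4) → 2 H
  atom 9: C, bond orders sum to 2 (valence 4) → 2 H
  atom 10: C, bond orders sum to 2 (valence 4) → 2 H
  atom 11: C, bond orders sum to 4 (valence 4) → 0 H
  atom 12: N, bond orders sum to 1 (valence 3) → 2 H
  atom 13: C, bond orders sum to 4 (valence 4) → 0 H
  atom 14: O, bond orders sum to 1 (valence 2) → 1 H
  atom 15: C, bond orders sum to 2 (valence 4) → 2 H
  atom 16: C, bond orders sum to 4 (valence 4) → 0 H
  atom 17: C, bond orders sum to 4 (valence 4) → 0 H
  atom 18: C, bond orders sum to 2 (valence 4) → 2 H
  atom 19: C, bond orders sum to 4 (valence 4) → 0 H
  atom 20: O, bond orders sum to 2 (valence 2) → 0 H
  atom 21: O, bond orders sum to 2 (valence 2) → 0 H
  atom 22: C, bond orders sum to 1 (valence 4) → 3 H
Totals → C:15, H:22, N:2, O:5.

C15H22N2O5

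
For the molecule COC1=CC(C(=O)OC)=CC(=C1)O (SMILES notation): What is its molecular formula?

Walk through each heavy atom and fill implicit hydrogens from standard valence (C 4, N 3, O 2, S 2, halogen 1):
  atom 1: C, bond orders sum to 1 (valence 4) → 3 H
  atom 2: O, bond orders sum to 2 (valence 2) → 0 H
  atom 3: C, bond orders sum to 4 (valence 4) → 0 H
  atom 4: C, bond orders sum to 3 (valence 4) → 1 H
  atom 5: C, bond orders sum to 4 (valence 4) → 0 H
  atom 6: C, bond orders sum to 4 (valence 4) → 0 H
  atom 7: O, bond orders sum to 2 (valence 2) → 0 H
  atom 8: O, bond orders sum to 2 (valence 2) → 0 H
  atom 9: C, bond orders sum to 1 (valence 4) → 3 H
  atom 10: C, bond orders sum to 3 (valence 4) → 1 H
  atom 11: C, bond orders sum to 4 (valence 4) → 0 H
  atom 12: C, bond orders sum to 3 (valence 4) → 1 H
  atom 13: O, bond orders sum to 1 (valence 2) → 1 H
Totals → C:9, H:10, O:4.

C9H10O4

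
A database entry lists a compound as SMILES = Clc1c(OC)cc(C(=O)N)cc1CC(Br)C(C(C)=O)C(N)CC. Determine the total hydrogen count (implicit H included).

22

Walk through each heavy atom and fill implicit hydrogens from standard valence (C 4, N 3, O 2, S 2, halogen 1); for lowercase aromatic atoms, an aromatic c carries 1 H when it has two neighbours and 0 H with three, and aromatic n carries 0 H:
  atom 1: Cl (halogen, monovalent) → 0 H
  atom 2: aromatic c, 3 neighbours → 0 H
  atom 3: aromatic c, 3 neighbours → 0 H
  atom 4: O, bond orders sum to 2 (valence 2) → 0 H
  atom 5: C, bond orders sum to 1 (valence 4) → 3 H
  atom 6: aromatic c, 2 neighbours → 1 H
  atom 7: aromatic c, 3 neighbours → 0 H
  atom 8: C, bond orders sum to 4 (valence 4) → 0 H
  atom 9: O, bond orders sum to 2 (valence 2) → 0 H
  atom 10: N, bond orders sum to 1 (valence 3) → 2 H
  atom 11: aromatic c, 2 neighbours → 1 H
  atom 12: aromatic c, 3 neighbours → 0 H
  atom 13: C, bond orders sum to 2 (valence 4) → 2 H
  atom 14: C, bond orders sum to 3 (valence 4) → 1 H
  atom 15: Br (halogen, monovalent) → 0 H
  atom 16: C, bond orders sum to 3 (valence 4) → 1 H
  atom 17: C, bond orders sum to 4 (valence 4) → 0 H
  atom 18: C, bond orders sum to 1 (valence 4) → 3 H
  atom 19: O, bond orders sum to 2 (valence 2) → 0 H
  atom 20: C, bond orders sum to 3 (valence 4) → 1 H
  atom 21: N, bond orders sum to 1 (valence 3) → 2 H
  atom 22: C, bond orders sum to 2 (valence 4) → 2 H
  atom 23: C, bond orders sum to 1 (valence 4) → 3 H
Total hydrogens: 22.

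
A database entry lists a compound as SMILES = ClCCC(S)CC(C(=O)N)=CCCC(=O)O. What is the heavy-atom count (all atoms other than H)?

16

Every atom symbol written in the SMILES (organic subset) is one heavy atom; implicit H are not written.
Heavy atoms by element → C:10, Cl:1, N:1, O:3, S:1.
Total: 16.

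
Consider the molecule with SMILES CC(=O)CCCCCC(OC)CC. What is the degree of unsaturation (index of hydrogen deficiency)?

Degree of unsaturation = (number of rings) + (number of π bonds).
Ring closures in the SMILES: 0.
π bonds: 1 double bond (each 1 DoU) → 1 DoU from unsaturation.
Total DoU = 0 + 1 = 1.

1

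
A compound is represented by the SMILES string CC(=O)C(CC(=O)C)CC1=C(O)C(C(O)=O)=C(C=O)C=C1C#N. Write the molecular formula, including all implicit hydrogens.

Walk through each heavy atom and fill implicit hydrogens from standard valence (C 4, N 3, O 2, S 2, halogen 1):
  atom 1: C, bond orders sum to 1 (valence 4) → 3 H
  atom 2: C, bond orders sum to 4 (valence 4) → 0 H
  atom 3: O, bond orders sum to 2 (valence 2) → 0 H
  atom 4: C, bond orders sum to 3 (valence 4) → 1 H
  atom 5: C, bond orders sum to 2 (valence 4) → 2 H
  atom 6: C, bond orders sum to 4 (valence 4) → 0 H
  atom 7: O, bond orders sum to 2 (valence 2) → 0 H
  atom 8: C, bond orders sum to 1 (valence 4) → 3 H
  atom 9: C, bond orders sum to 2 (valence 4) → 2 H
  atom 10: C, bond orders sum to 4 (valence 4) → 0 H
  atom 11: C, bond orders sum to 4 (valence 4) → 0 H
  atom 12: O, bond orders sum to 1 (valence 2) → 1 H
  atom 13: C, bond orders sum to 4 (valence 4) → 0 H
  atom 14: C, bond orders sum to 4 (valence 4) → 0 H
  atom 15: O, bond orders sum to 1 (valence 2) → 1 H
  atom 16: O, bond orders sum to 2 (valence 2) → 0 H
  atom 17: C, bond orders sum to 4 (valence 4) → 0 H
  atom 18: C, bond orders sum to 3 (valence 4) → 1 H
  atom 19: O, bond orders sum to 2 (valence 2) → 0 H
  atom 20: C, bond orders sum to 3 (valence 4) → 1 H
  atom 21: C, bond orders sum to 4 (valence 4) → 0 H
  atom 22: C, bond orders sum to 4 (valence 4) → 0 H
  atom 23: N, bond orders sum to 3 (valence 3) → 0 H
Totals → C:16, H:15, N:1, O:6.
In Hill order: C16H15NO6.

C16H15NO6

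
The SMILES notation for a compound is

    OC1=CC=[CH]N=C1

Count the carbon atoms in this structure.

Count every carbon token in the SMILES (each C, including those in ring-closure positions and inside branches).
Carbon count: 5.

5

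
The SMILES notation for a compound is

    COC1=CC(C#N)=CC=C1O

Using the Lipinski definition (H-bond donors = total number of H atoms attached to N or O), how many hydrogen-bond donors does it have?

Donors: find every N or O and count the H atoms it carries.
  atom 2 (O): bond orders sum to 2 → 0 H
  atom 7 (N): bond orders sum to 3 → 0 H
  atom 11 (O): bond orders sum to 1 → 1 H
Lipinski HBD = 1.

1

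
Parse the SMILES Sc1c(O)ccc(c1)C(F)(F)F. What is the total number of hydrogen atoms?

5

Walk through each heavy atom and fill implicit hydrogens from standard valence (C 4, N 3, O 2, S 2, halogen 1); for lowercase aromatic atoms, an aromatic c carries 1 H when it has two neighbours and 0 H with three, and aromatic n carries 0 H:
  atom 1: S, bond orders sum to 1 (valence 2) → 1 H
  atom 2: aromatic c, 3 neighbours → 0 H
  atom 3: aromatic c, 3 neighbours → 0 H
  atom 4: O, bond orders sum to 1 (valence 2) → 1 H
  atom 5: aromatic c, 2 neighbours → 1 H
  atom 6: aromatic c, 2 neighbours → 1 H
  atom 7: aromatic c, 3 neighbours → 0 H
  atom 8: aromatic c, 2 neighbours → 1 H
  atom 9: C, bond orders sum to 4 (valence 4) → 0 H
  atom 10: F (halogen, monovalent) → 0 H
  atom 11: F (halogen, monovalent) → 0 H
  atom 12: F (halogen, monovalent) → 0 H
Total hydrogens: 5.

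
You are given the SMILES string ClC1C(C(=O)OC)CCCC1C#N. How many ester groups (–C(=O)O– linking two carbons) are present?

1

The ester motif appears at heavy-atom position 4 in the SMILES.
Other groups present: 1 nitrile.
Ester count: 1.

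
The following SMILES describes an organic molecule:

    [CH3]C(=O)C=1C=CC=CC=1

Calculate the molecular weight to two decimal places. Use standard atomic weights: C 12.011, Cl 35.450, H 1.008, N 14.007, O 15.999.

First, the molecular formula is C8H8O (counting implicit H from valence).
  C: 8 × 12.011 = 96.088
  H: 8 × 1.008 = 8.064
  O: 1 × 15.999 = 15.999
Sum: 8×12.011 + 8×1.008 + 1×15.999 = 120.151 → 120.15 g/mol.

120.15 g/mol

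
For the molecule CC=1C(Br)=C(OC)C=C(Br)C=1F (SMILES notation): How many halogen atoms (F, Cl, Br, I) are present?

3

Halogen atoms appear at heavy-atom positions 4, 10, 12 (2×Br, 1×F).
Other groups present: 1 ether.
Halogen count: 3.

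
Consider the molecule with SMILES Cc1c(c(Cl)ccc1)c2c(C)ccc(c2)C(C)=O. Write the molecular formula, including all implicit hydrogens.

C16H15ClO

Walk through each heavy atom and fill implicit hydrogens from standard valence (C 4, N 3, O 2, S 2, halogen 1); for lowercase aromatic atoms, an aromatic c carries 1 H when it has two neighbours and 0 H with three, and aromatic n carries 0 H:
  atom 1: C, bond orders sum to 1 (valence 4) → 3 H
  atom 2: aromatic c, 3 neighbours → 0 H
  atom 3: aromatic c, 3 neighbours → 0 H
  atom 4: aromatic c, 3 neighbours → 0 H
  atom 5: Cl (halogen, monovalent) → 0 H
  atom 6: aromatic c, 2 neighbours → 1 H
  atom 7: aromatic c, 2 neighbours → 1 H
  atom 8: aromatic c, 2 neighbours → 1 H
  atom 9: aromatic c, 3 neighbours → 0 H
  atom 10: aromatic c, 3 neighbours → 0 H
  atom 11: C, bond orders sum to 1 (valence 4) → 3 H
  atom 12: aromatic c, 2 neighbours → 1 H
  atom 13: aromatic c, 2 neighbours → 1 H
  atom 14: aromatic c, 3 neighbours → 0 H
  atom 15: aromatic c, 2 neighbours → 1 H
  atom 16: C, bond orders sum to 4 (valence 4) → 0 H
  atom 17: C, bond orders sum to 1 (valence 4) → 3 H
  atom 18: O, bond orders sum to 2 (valence 2) → 0 H
Totals → C:16, H:15, Cl:1, O:1.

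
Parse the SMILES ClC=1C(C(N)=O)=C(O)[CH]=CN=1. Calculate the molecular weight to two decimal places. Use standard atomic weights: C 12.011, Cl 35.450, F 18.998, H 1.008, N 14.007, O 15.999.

First, the molecular formula is C6H5ClN2O2 (counting implicit H from valence).
  C: 6 × 12.011 = 72.066
  Cl: 1 × 35.450 = 35.450
  H: 5 × 1.008 = 5.040
  N: 2 × 14.007 = 28.014
  O: 2 × 15.999 = 31.998
Sum: 6×12.011 + 1×35.450 + 5×1.008 + 2×14.007 + 2×15.999 = 172.568 → 172.57 g/mol.

172.57 g/mol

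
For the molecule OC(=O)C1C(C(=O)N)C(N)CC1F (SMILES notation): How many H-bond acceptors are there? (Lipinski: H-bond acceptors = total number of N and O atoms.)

N atoms: 2; O atoms: 3.
Lipinski HBA = 2 + 3 = 5.

5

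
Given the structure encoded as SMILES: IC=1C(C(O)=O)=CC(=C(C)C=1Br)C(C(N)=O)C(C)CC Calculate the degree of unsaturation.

6

Molecular formula: C14H17BrINO3.
DoU = (2C + 2 + N − H − X) / 2, where X is the halogen count and O/S are ignored.
    = (2·14 + 2 + 1 − 17 − 2) / 2 = 12 / 2 = 6.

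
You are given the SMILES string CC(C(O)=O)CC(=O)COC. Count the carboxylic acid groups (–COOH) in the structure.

1

The carboxylic acid motif appears at heavy-atom position 3 in the SMILES.
Other groups present: 1 ether, 1 ketone.
Carboxylic acid count: 1.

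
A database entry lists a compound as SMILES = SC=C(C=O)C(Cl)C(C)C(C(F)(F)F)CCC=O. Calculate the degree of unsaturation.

Molecular formula: C11H14ClF3O2S.
DoU = (2C + 2 + N − H − X) / 2, where X is the halogen count and O/S are ignored.
    = (2·11 + 2 + 0 − 14 − 4) / 2 = 6 / 2 = 3.

3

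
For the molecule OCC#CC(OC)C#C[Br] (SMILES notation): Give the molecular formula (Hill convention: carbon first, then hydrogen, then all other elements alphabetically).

Walk through each heavy atom and fill implicit hydrogens from standard valence (C 4, N 3, O 2, S 2, halogen 1):
  atom 1: O, bond orders sum to 1 (valence 2) → 1 H
  atom 2: C, bond orders sum to 2 (valence 4) → 2 H
  atom 3: C, bond orders sum to 4 (valence 4) → 0 H
  atom 4: C, bond orders sum to 4 (valence 4) → 0 H
  atom 5: C, bond orders sum to 3 (valence 4) → 1 H
  atom 6: O, bond orders sum to 2 (valence 2) → 0 H
  atom 7: C, bond orders sum to 1 (valence 4) → 3 H
  atom 8: C, bond orders sum to 4 (valence 4) → 0 H
  atom 9: C, bond orders sum to 4 (valence 4) → 0 H
  atom 10: Br with explicit H count 0
Totals → C:7, H:7, Br:1, O:2.
In Hill order: C7H7BrO2.

C7H7BrO2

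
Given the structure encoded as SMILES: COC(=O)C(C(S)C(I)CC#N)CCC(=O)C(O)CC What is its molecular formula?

C13H20INO4S

Walk through each heavy atom and fill implicit hydrogens from standard valence (C 4, N 3, O 2, S 2, halogen 1):
  atom 1: C, bond orders sum to 1 (valence 4) → 3 H
  atom 2: O, bond orders sum to 2 (valence 2) → 0 H
  atom 3: C, bond orders sum to 4 (valence 4) → 0 H
  atom 4: O, bond orders sum to 2 (valence 2) → 0 H
  atom 5: C, bond orders sum to 3 (valence 4) → 1 H
  atom 6: C, bond orders sum to 3 (valence 4) → 1 H
  atom 7: S, bond orders sum to 1 (valence 2) → 1 H
  atom 8: C, bond orders sum to 3 (valence 4) → 1 H
  atom 9: I (halogen, monovalent) → 0 H
  atom 10: C, bond orders sum to 2 (valence 4) → 2 H
  atom 11: C, bond orders sum to 4 (valence 4) → 0 H
  atom 12: N, bond orders sum to 3 (valence 3) → 0 H
  atom 13: C, bond orders sum to 2 (valence 4) → 2 H
  atom 14: C, bond orders sum to 2 (valence 4) → 2 H
  atom 15: C, bond orders sum to 4 (valence 4) → 0 H
  atom 16: O, bond orders sum to 2 (valence 2) → 0 H
  atom 17: C, bond orders sum to 3 (valence 4) → 1 H
  atom 18: O, bond orders sum to 1 (valence 2) → 1 H
  atom 19: C, bond orders sum to 2 (valence 4) → 2 H
  atom 20: C, bond orders sum to 1 (valence 4) → 3 H
Totals → C:13, H:20, I:1, N:1, O:4, S:1.
In Hill order: C13H20INO4S.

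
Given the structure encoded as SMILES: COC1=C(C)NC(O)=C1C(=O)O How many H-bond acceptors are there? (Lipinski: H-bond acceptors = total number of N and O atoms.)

N atoms: 1; O atoms: 4.
Lipinski HBA = 1 + 4 = 5.

5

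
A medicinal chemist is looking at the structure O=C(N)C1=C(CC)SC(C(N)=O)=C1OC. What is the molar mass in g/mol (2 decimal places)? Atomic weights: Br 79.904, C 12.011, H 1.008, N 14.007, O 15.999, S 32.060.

228.27 g/mol

First, the molecular formula is C9H12N2O3S (counting implicit H from valence).
  C: 9 × 12.011 = 108.099
  H: 12 × 1.008 = 12.096
  N: 2 × 14.007 = 28.014
  O: 3 × 15.999 = 47.997
  S: 1 × 32.060 = 32.060
Sum: 9×12.011 + 12×1.008 + 2×14.007 + 3×15.999 + 1×32.060 = 228.266 → 228.27 g/mol.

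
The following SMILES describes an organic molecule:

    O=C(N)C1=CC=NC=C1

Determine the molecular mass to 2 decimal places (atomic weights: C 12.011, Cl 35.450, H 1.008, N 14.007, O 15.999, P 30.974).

First, the molecular formula is C6H6N2O (counting implicit H from valence).
  C: 6 × 12.011 = 72.066
  H: 6 × 1.008 = 6.048
  N: 2 × 14.007 = 28.014
  O: 1 × 15.999 = 15.999
Sum: 6×12.011 + 6×1.008 + 2×14.007 + 1×15.999 = 122.127 → 122.13 g/mol.

122.13 g/mol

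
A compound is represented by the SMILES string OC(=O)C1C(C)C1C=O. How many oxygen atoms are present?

Scan the SMILES for O atoms (remember two-letter symbols like Cl and Br are single atoms).
Oxygen count: 3.

3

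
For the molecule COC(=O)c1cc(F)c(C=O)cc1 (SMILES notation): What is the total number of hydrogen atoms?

Walk through each heavy atom and fill implicit hydrogens from standard valence (C 4, N 3, O 2, S 2, halogen 1); for lowercase aromatic atoms, an aromatic c carries 1 H when it has two neighbours and 0 H with three, and aromatic n carries 0 H:
  atom 1: C, bond orders sum to 1 (valence 4) → 3 H
  atom 2: O, bond orders sum to 2 (valence 2) → 0 H
  atom 3: C, bond orders sum to 4 (valence 4) → 0 H
  atom 4: O, bond orders sum to 2 (valence 2) → 0 H
  atom 5: aromatic c, 3 neighbours → 0 H
  atom 6: aromatic c, 2 neighbours → 1 H
  atom 7: aromatic c, 3 neighbours → 0 H
  atom 8: F (halogen, monovalent) → 0 H
  atom 9: aromatic c, 3 neighbours → 0 H
  atom 10: C, bond orders sum to 3 (valence 4) → 1 H
  atom 11: O, bond orders sum to 2 (valence 2) → 0 H
  atom 12: aromatic c, 2 neighbours → 1 H
  atom 13: aromatic c, 2 neighbours → 1 H
Total hydrogens: 7.

7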